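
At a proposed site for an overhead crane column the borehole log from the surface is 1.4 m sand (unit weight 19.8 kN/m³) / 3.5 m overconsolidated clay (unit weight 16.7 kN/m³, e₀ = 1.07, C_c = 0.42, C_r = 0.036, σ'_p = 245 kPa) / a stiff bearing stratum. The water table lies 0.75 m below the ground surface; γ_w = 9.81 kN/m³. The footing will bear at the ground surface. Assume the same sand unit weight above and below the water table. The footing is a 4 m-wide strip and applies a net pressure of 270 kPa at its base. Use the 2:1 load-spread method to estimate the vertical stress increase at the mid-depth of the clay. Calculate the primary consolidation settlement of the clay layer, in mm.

S_c ≈ 45.2 mm

Mid-depth of clay below the ground surface: z = 1.4 + 3.5/2 = 3.15 m.
Total vertical stress at mid-clay: σ_v = 19.8×1.4 + 16.7×1.75 = 56.945 kPa.
Pore pressure: u = 9.81×(3.15 − 0.75) = 23.544 kPa.
Initial effective stress: σ'_0 = σ_v − u = 56.945 − 23.544 = 33.401 kPa.
Stress increase at mid-clay by the 2:1 spreading method:
Δσ = qB/(B+z) = 270×4/(4+3.15) = 151.05 kPa
Final effective stress: σ'_f = 33.401 + 151.05 = 184.45 kPa.
σ'_f = 184.45 ≤ σ'_p = 245 kPa, so the clay remains overconsolidated and only the recompression index applies:
S_c = C_r·H/(1+e₀)·log₁₀(σ'_f/σ'_0) = 0.036×3.5/2.07×log₁₀(184.45/33.401)
    = 0.060869 × 0.74212 = 0.04517 m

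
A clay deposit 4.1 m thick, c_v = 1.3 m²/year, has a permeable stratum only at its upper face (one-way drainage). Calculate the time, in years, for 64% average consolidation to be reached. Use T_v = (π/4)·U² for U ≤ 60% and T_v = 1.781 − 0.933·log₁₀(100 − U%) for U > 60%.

t ≈ 4.25 years

Drainage path length: H_d = H = 4.1 m (single drainage).
U > 60%: T_v = 1.781 − 0.933·log₁₀(100 − 64) = 0.32897.
t = T_v·H_d²/c_v = 0.32897×4.1²/1.3 = 4.254 years.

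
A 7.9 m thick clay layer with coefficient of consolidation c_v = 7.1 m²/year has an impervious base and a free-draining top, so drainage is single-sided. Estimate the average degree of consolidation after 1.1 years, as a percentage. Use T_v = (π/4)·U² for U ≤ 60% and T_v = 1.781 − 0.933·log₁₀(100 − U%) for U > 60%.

U ≈ 39.9 %

Drainage path length: H_d = H = 7.9 m (single drainage).
T_v = c_v·t/H_d² = 7.1×1.1/7.9² = 0.12514.
T_v = 0.12514 corresponds to the U ≤ 60% branch:
U = √(4T_v/π) = 0.3992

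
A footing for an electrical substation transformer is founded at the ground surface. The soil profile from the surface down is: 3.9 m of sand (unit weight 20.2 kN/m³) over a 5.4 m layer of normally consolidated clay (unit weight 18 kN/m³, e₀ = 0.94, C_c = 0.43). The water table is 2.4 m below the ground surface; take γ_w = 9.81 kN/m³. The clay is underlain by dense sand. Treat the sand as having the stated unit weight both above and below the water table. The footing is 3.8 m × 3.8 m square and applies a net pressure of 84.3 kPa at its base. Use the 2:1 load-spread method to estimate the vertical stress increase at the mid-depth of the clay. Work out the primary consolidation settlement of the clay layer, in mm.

Mid-depth of clay below the ground surface: z = 3.9 + 5.4/2 = 6.6 m.
Total vertical stress at mid-clay: σ_v = 20.2×3.9 + 18×2.7 = 127.38 kPa.
Pore pressure: u = 9.81×(6.6 − 2.4) = 41.202 kPa.
Initial effective stress: σ'_0 = σ_v − u = 127.38 − 41.202 = 86.178 kPa.
Stress increase at mid-clay by the 2:1 spreading method:
Δσ = qBL/((B+z)(L+z)) = 84.3×3.8×3.8/((3.8+6.6)(3.8+6.6)) = 11.255 kPa
Final effective stress: σ'_f = σ'_0 + Δσ = 86.178 + 11.255 = 97.433 kPa.
Normally consolidated clay, so the full stress increment lies on the virgin compression line:
S_c = C_c·H/(1+e₀)·log₁₀(σ'_f/σ'_0) = 0.43×5.4/(1+0.94)×log₁₀(97.433/86.178)
    = 1.1969 × 0.05331 = 0.06381 m

S_c ≈ 63.8 mm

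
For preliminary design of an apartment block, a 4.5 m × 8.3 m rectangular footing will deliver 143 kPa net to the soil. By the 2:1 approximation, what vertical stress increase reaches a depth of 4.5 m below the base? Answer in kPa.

Δσ_z ≈ 46.4 kPa

By the 2:1 method the load spreads at 1 horizontal : 2 vertical, so at depth z the loaded area has grown by z in each plan dimension:
Δσ = qBL/((B+z)(L+z)) = 143×4.5×8.3/((4.5+4.5)(8.3+4.5)) = 46.363 kPa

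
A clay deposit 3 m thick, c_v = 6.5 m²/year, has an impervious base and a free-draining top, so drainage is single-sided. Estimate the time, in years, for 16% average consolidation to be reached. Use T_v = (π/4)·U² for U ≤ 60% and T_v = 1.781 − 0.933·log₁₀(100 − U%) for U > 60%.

t ≈ 0.0278 years

Drainage path length: H_d = H = 3 m (single drainage).
U ≤ 60%: T_v = (π/4)·U² = (π/4)×0.16² = 0.020106.
t = T_v·H_d²/c_v = 0.020106×3²/6.5 = 0.02784 years.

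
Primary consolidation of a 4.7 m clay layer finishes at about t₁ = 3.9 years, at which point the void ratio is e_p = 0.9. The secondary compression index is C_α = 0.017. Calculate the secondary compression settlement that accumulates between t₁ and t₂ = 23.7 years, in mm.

S_s ≈ 33 mm

Secondary compression: S_s = C_α·H/(1+e_p)·log₁₀(t₂/t₁)
S_s = 0.017×4.7/(1+0.9)×log₁₀(23.7/3.9)
    = 0.04205 × 0.7837 = 0.03296 m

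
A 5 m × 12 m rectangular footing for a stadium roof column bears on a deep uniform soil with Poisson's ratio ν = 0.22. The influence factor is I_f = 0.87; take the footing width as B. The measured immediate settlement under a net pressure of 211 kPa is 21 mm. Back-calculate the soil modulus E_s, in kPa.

E_s ≈ 41600 kPa

S_e = q·B·(1−ν²)/E_s · I_f  ⇒  E_s = q·B·(1−ν²)·I_f / S_e.
E_s = 211 × 5 × 0.9516 × 0.87 / 0.021 = 41590 kPa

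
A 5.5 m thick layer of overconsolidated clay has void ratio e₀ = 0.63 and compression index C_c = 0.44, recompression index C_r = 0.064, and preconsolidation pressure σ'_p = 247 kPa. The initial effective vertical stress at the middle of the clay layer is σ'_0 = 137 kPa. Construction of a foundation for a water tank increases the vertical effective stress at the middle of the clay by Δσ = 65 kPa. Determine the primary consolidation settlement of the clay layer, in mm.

Final effective stress: σ'_f = 137 + 65 = 202 kPa.
σ'_f = 202 ≤ σ'_p = 247 kPa, so the clay remains overconsolidated and only the recompression index applies:
S_c = C_r·H/(1+e₀)·log₁₀(σ'_f/σ'_0) = 0.064×5.5/1.63×log₁₀(202/137)
    = 0.21595 × 0.16863 = 0.03642 m

S_c ≈ 36.4 mm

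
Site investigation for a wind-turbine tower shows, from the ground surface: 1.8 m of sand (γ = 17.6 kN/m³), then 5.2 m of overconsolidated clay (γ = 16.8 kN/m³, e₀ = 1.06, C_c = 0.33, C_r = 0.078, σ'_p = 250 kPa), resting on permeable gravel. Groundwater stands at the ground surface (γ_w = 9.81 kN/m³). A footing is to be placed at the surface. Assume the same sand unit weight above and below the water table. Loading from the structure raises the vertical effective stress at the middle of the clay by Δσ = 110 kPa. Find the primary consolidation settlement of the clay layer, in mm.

S_c ≈ 127 mm

Mid-depth of clay below the ground surface: z = 1.8 + 5.2/2 = 4.4 m.
Total vertical stress at mid-clay: σ_v = 17.6×1.8 + 16.8×2.6 = 75.36 kPa.
Pore pressure: u = 9.81×(4.4 − 0) = 43.164 kPa.
Initial effective stress: σ'_0 = σ_v − u = 75.36 − 43.164 = 32.196 kPa.
Final effective stress: σ'_f = 32.196 + 110 = 142.2 kPa.
σ'_f = 142.2 ≤ σ'_p = 250 kPa, so the clay remains overconsolidated and only the recompression index applies:
S_c = C_r·H/(1+e₀)·log₁₀(σ'_f/σ'_0) = 0.078×5.2/2.06×log₁₀(142.2/32.196)
    = 0.1969 × 0.6451 = 0.127 m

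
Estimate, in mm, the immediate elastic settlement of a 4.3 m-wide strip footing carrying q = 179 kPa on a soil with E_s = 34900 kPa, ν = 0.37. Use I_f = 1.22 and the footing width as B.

Immediate (elastic) settlement: S_e = q·B·(1−ν²)/E_s · I_f.
S_e = 179 × 4.3 × (1 − 0.37²) / 34900 × 1.22
    = 179 × 4.3 × 0.8631 / 34900 × 1.22
    = 0.02322 m = 23.22 mm

S_e ≈ 23.2 mm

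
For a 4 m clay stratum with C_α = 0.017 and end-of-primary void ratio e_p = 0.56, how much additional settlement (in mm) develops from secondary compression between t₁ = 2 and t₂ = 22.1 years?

Secondary compression: S_s = C_α·H/(1+e_p)·log₁₀(t₂/t₁)
S_s = 0.017×4/(1+0.56)×log₁₀(22.1/2)
    = 0.04359 × 1.043 = 0.04548 m

S_s ≈ 45.5 mm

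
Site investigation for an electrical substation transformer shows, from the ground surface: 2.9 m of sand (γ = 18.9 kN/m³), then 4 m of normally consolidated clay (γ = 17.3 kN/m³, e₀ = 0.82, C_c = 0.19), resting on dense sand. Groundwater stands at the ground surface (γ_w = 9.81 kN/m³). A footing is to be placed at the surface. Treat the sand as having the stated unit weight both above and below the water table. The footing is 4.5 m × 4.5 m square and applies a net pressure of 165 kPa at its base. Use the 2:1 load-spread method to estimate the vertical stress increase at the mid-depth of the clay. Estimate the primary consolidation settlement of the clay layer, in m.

Mid-depth of clay below the ground surface: z = 2.9 + 4/2 = 4.9 m.
Total vertical stress at mid-clay: σ_v = 18.9×2.9 + 17.3×2 = 89.41 kPa.
Pore pressure: u = 9.81×(4.9 − 0) = 48.069 kPa.
Initial effective stress: σ'_0 = σ_v − u = 89.41 − 48.069 = 41.341 kPa.
Stress increase at mid-clay by the 2:1 spreading method:
Δσ = qBL/((B+z)(L+z)) = 165×4.5×4.5/((4.5+4.9)(4.5+4.9)) = 37.814 kPa
Final effective stress: σ'_f = σ'_0 + Δσ = 41.341 + 37.814 = 79.155 kPa.
Normally consolidated clay, so the full stress increment lies on the virgin compression line:
S_c = C_c·H/(1+e₀)·log₁₀(σ'_f/σ'_0) = 0.19×4/(1+0.82)×log₁₀(79.155/41.341)
    = 0.41758 × 0.2821 = 0.1178 m

S_c ≈ 0.118 m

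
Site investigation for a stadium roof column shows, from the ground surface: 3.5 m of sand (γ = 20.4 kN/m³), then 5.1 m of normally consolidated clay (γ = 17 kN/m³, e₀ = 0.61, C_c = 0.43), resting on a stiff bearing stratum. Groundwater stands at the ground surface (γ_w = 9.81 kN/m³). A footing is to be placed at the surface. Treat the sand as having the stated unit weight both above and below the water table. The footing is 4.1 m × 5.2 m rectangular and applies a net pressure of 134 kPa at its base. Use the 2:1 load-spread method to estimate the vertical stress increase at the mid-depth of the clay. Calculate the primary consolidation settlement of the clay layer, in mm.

S_c ≈ 220 mm

Mid-depth of clay below the ground surface: z = 3.5 + 5.1/2 = 6.05 m.
Total vertical stress at mid-clay: σ_v = 20.4×3.5 + 17×2.55 = 114.75 kPa.
Pore pressure: u = 9.81×(6.05 − 0) = 59.351 kPa.
Initial effective stress: σ'_0 = σ_v − u = 114.75 − 59.351 = 55.399 kPa.
Stress increase at mid-clay by the 2:1 spreading method:
Δσ = qBL/((B+z)(L+z)) = 134×4.1×5.2/((4.1+6.05)(5.2+6.05)) = 25.019 kPa
Final effective stress: σ'_f = σ'_0 + Δσ = 55.399 + 25.019 = 80.418 kPa.
Normally consolidated clay, so the full stress increment lies on the virgin compression line:
S_c = C_c·H/(1+e₀)·log₁₀(σ'_f/σ'_0) = 0.43×5.1/(1+0.61)×log₁₀(80.418/55.399)
    = 1.3621 × 0.16185 = 0.2205 m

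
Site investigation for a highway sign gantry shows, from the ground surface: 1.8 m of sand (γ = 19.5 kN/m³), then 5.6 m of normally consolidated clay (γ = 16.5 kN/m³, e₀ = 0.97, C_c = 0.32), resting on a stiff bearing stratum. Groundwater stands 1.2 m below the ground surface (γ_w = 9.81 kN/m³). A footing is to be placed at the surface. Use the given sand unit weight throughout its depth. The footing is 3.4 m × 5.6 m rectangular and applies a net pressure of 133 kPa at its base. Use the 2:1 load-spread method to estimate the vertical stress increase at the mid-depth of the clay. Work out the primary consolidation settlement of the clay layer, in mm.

Mid-depth of clay below the ground surface: z = 1.8 + 5.6/2 = 4.6 m.
Total vertical stress at mid-clay: σ_v = 19.5×1.8 + 16.5×2.8 = 81.3 kPa.
Pore pressure: u = 9.81×(4.6 − 1.2) = 33.354 kPa.
Initial effective stress: σ'_0 = σ_v − u = 81.3 − 33.354 = 47.946 kPa.
Stress increase at mid-clay by the 2:1 spreading method:
Δσ = qBL/((B+z)(L+z)) = 133×3.4×5.6/((3.4+4.6)(5.6+4.6)) = 31.033 kPa
Final effective stress: σ'_f = σ'_0 + Δσ = 47.946 + 31.033 = 78.979 kPa.
Normally consolidated clay, so the full stress increment lies on the virgin compression line:
S_c = C_c·H/(1+e₀)·log₁₀(σ'_f/σ'_0) = 0.32×5.6/(1+0.97)×log₁₀(78.979/47.946)
    = 0.90964 × 0.21676 = 0.1972 m

S_c ≈ 197 mm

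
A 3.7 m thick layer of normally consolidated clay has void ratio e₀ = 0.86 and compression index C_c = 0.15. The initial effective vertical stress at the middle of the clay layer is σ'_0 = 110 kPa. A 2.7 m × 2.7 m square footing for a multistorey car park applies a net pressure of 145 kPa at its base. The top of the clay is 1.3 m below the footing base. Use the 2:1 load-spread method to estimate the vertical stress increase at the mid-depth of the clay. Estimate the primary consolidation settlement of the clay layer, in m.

S_c ≈ 0.0321 m

Mid-depth of clay below the footing base: z = 1.3 + 3.7/2 = 3.15 m.
Stress increase at mid-clay by the 2:1 spreading method:
Δσ = qBL/((B+z)(L+z)) = 145×2.7×2.7/((2.7+3.15)(2.7+3.15)) = 30.888 kPa
Final effective stress: σ'_f = σ'_0 + Δσ = 110 + 30.888 = 140.89 kPa.
Normally consolidated clay, so the full stress increment lies on the virgin compression line:
S_c = C_c·H/(1+e₀)·log₁₀(σ'_f/σ'_0) = 0.15×3.7/(1+0.86)×log₁₀(140.89/110)
    = 0.29839 × 0.10749 = 0.03207 m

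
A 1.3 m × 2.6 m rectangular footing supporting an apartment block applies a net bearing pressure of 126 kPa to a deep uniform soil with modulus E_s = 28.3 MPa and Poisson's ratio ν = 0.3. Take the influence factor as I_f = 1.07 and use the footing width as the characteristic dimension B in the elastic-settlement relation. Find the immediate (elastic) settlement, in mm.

S_e ≈ 5.64 mm

Immediate (elastic) settlement: S_e = q·B·(1−ν²)/E_s · I_f.
E_s = 28.3 MPa = 28300 kPa.
S_e = 126 × 1.3 × (1 − 0.3²) / 28300 × 1.07
    = 126 × 1.3 × 0.91 / 28300 × 1.07
    = 0.005636 m = 5.636 mm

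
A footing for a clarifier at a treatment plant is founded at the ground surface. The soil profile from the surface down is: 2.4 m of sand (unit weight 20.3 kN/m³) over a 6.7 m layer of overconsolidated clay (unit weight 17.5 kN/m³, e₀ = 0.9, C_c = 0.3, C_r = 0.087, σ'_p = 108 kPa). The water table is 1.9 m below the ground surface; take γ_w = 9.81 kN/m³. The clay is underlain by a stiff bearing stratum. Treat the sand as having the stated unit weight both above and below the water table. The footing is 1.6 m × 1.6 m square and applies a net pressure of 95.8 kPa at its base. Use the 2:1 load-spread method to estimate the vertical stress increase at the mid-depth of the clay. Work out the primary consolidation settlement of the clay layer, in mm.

S_c ≈ 8.42 mm

Mid-depth of clay below the ground surface: z = 2.4 + 6.7/2 = 5.75 m.
Total vertical stress at mid-clay: σ_v = 20.3×2.4 + 17.5×3.35 = 107.34 kPa.
Pore pressure: u = 9.81×(5.75 − 1.9) = 37.769 kPa.
Initial effective stress: σ'_0 = σ_v − u = 107.34 − 37.769 = 69.571 kPa.
Stress increase at mid-clay by the 2:1 spreading method:
Δσ = qBL/((B+z)(L+z)) = 95.8×1.6×1.6/((1.6+5.75)(1.6+5.75)) = 4.5397 kPa
Final effective stress: σ'_f = 69.571 + 4.5397 = 74.111 kPa.
σ'_f = 74.111 ≤ σ'_p = 108 kPa, so the clay remains overconsolidated and only the recompression index applies:
S_c = C_r·H/(1+e₀)·log₁₀(σ'_f/σ'_0) = 0.087×6.7/1.9×log₁₀(74.111/69.571)
    = 0.30679 × 0.027454 = 0.008423 m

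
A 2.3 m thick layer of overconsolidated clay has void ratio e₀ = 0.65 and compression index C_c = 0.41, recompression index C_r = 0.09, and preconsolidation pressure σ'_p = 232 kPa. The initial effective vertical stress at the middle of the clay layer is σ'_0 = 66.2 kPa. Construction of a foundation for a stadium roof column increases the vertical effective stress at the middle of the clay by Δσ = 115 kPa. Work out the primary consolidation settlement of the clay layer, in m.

Final effective stress: σ'_f = 66.2 + 115 = 181.2 kPa.
σ'_f = 181.2 ≤ σ'_p = 232 kPa, so the clay remains overconsolidated and only the recompression index applies:
S_c = C_r·H/(1+e₀)·log₁₀(σ'_f/σ'_0) = 0.09×2.3/1.65×log₁₀(181.2/66.2)
    = 0.12545 × 0.4373 = 0.05486 m

S_c ≈ 0.0549 m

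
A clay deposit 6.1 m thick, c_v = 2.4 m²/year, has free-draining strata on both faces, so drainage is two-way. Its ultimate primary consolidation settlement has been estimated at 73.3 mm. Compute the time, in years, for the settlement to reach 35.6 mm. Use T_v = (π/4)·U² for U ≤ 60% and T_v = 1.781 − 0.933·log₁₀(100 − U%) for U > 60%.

t ≈ 0.718 years

Drainage path length: H_d = H/2 = 3.05 m (double drainage).
U = S(t)/S_ult = 35.6/73.3 = 0.4857.
U ≤ 60%: T_v = (π/4)·U² = (π/4)×0.48568² = 0.18526.
t = T_v·H_d²/c_v = 0.18526×3.05²/2.4 = 0.7181 years.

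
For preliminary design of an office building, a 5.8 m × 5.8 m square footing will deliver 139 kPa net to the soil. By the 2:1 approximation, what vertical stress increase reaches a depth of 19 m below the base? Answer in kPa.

Δσ_z ≈ 7.6 kPa

By the 2:1 method the load spreads at 1 horizontal : 2 vertical, so at depth z the loaded area has grown by z in each plan dimension:
Δσ = qBL/((B+z)(L+z)) = 139×5.8×5.8/((5.8+19)(5.8+19)) = 7.6027 kPa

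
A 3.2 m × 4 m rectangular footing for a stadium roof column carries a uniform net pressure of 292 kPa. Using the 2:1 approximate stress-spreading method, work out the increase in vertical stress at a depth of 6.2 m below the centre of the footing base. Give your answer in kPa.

Δσ_z ≈ 39 kPa

By the 2:1 method the load spreads at 1 horizontal : 2 vertical, so at depth z the loaded area has grown by z in each plan dimension:
Δσ = qBL/((B+z)(L+z)) = 292×3.2×4/((3.2+6.2)(4+6.2)) = 38.982 kPa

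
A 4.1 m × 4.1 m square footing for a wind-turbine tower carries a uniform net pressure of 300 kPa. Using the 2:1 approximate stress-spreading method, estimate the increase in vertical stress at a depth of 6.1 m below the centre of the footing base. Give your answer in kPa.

Δσ_z ≈ 48.5 kPa

By the 2:1 method the load spreads at 1 horizontal : 2 vertical, so at depth z the loaded area has grown by z in each plan dimension:
Δσ = qBL/((B+z)(L+z)) = 300×4.1×4.1/((4.1+6.1)(4.1+6.1)) = 48.472 kPa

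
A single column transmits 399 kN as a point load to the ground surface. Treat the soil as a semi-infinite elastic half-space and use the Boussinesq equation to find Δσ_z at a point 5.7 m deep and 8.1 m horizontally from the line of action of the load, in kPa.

Δσ_z ≈ 0.37 kPa

Boussinesq vertical stress below a point load on an elastic half-space:
Δσ_z = 3P/(2πz²) · [1 + (r/z)²]^(−5/2)
r/z = 8.1/5.7 = 1.4211; [1+(r/z)²]^(−5/2) = 0.063125.
Δσ_z = 3×399/(2π×5.7²) × 0.063125 = 5.8636 × 0.063125 = 0.3701 kPa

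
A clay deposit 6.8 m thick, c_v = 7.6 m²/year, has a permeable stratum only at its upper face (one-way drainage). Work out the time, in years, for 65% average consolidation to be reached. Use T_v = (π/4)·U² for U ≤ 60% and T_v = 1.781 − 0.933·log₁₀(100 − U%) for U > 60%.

Drainage path length: H_d = H = 6.8 m (single drainage).
U > 60%: T_v = 1.781 − 0.933·log₁₀(100 − 65) = 0.34038.
t = T_v·H_d²/c_v = 0.34038×6.8²/7.6 = 2.071 years.

t ≈ 2.07 years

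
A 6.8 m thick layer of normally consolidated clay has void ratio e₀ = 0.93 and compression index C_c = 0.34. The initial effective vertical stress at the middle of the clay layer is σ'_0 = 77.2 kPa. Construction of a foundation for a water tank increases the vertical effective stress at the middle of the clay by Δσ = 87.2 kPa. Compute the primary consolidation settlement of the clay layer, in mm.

S_c ≈ 393 mm

Final effective stress: σ'_f = σ'_0 + Δσ = 77.2 + 87.2 = 164.4 kPa.
Normally consolidated clay, so the full stress increment lies on the virgin compression line:
S_c = C_c·H/(1+e₀)·log₁₀(σ'_f/σ'_0) = 0.34×6.8/(1+0.93)×log₁₀(164.4/77.2)
    = 1.1979 × 0.32828 = 0.3932 m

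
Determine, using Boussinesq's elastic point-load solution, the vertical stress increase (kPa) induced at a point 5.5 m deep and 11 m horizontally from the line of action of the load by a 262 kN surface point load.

Δσ_z ≈ 0.074 kPa

Boussinesq vertical stress below a point load on an elastic half-space:
Δσ_z = 3P/(2πz²) · [1 + (r/z)²]^(−5/2)
r/z = 11/5.5 = 2; [1+(r/z)²]^(−5/2) = 0.017889.
Δσ_z = 3×262/(2π×5.5²) × 0.017889 = 4.1354 × 0.017889 = 0.07398 kPa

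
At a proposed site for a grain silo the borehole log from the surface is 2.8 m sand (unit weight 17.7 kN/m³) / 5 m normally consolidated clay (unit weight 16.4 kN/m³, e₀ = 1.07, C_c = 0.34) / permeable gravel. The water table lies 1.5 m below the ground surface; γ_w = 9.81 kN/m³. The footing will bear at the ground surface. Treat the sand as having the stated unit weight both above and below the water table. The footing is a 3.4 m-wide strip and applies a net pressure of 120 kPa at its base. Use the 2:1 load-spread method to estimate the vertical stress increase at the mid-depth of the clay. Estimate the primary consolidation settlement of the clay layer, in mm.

S_c ≈ 225 mm

Mid-depth of clay below the ground surface: z = 2.8 + 5/2 = 5.3 m.
Total vertical stress at mid-clay: σ_v = 17.7×2.8 + 16.4×2.5 = 90.56 kPa.
Pore pressure: u = 9.81×(5.3 − 1.5) = 37.278 kPa.
Initial effective stress: σ'_0 = σ_v − u = 90.56 − 37.278 = 53.282 kPa.
Stress increase at mid-clay by the 2:1 spreading method:
Δσ = qB/(B+z) = 120×3.4/(3.4+5.3) = 46.897 kPa
Final effective stress: σ'_f = σ'_0 + Δσ = 53.282 + 46.897 = 100.18 kPa.
Normally consolidated clay, so the full stress increment lies on the virgin compression line:
S_c = C_c·H/(1+e₀)·log₁₀(σ'_f/σ'_0) = 0.34×5/(1+1.07)×log₁₀(100.18/53.282)
    = 0.82126 × 0.2742 = 0.2252 m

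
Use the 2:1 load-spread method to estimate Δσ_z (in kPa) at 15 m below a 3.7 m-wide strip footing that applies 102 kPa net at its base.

Δσ_z ≈ 20.2 kPa

By the 2:1 method the load spreads at 1 horizontal : 2 vertical, so at depth z the loaded area has grown by z in each plan dimension:
Δσ = qB/(B+z) = 102×3.7/(3.7+15) = 20.182 kPa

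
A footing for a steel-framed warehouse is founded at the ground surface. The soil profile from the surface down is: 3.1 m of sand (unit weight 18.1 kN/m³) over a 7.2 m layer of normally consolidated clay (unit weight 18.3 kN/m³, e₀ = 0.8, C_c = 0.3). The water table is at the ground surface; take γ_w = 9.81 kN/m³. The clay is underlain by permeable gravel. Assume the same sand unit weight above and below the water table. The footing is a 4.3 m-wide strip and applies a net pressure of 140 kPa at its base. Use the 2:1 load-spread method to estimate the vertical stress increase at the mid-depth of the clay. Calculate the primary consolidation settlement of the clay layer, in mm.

Mid-depth of clay below the ground surface: z = 3.1 + 7.2/2 = 6.7 m.
Total vertical stress at mid-clay: σ_v = 18.1×3.1 + 18.3×3.6 = 121.99 kPa.
Pore pressure: u = 9.81×(6.7 − 0) = 65.727 kPa.
Initial effective stress: σ'_0 = σ_v − u = 121.99 − 65.727 = 56.263 kPa.
Stress increase at mid-clay by the 2:1 spreading method:
Δσ = qB/(B+z) = 140×4.3/(4.3+6.7) = 54.727 kPa
Final effective stress: σ'_f = σ'_0 + Δσ = 56.263 + 54.727 = 110.99 kPa.
Normally consolidated clay, so the full stress increment lies on the virgin compression line:
S_c = C_c·H/(1+e₀)·log₁₀(σ'_f/σ'_0) = 0.3×7.2/(1+0.8)×log₁₀(110.99/56.263)
    = 1.2 × 0.29506 = 0.3541 m

S_c ≈ 354 mm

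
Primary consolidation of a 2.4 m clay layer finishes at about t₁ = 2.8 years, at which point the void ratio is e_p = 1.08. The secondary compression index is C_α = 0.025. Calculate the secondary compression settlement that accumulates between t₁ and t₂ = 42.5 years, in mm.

S_s ≈ 34.1 mm

Secondary compression: S_s = C_α·H/(1+e_p)·log₁₀(t₂/t₁)
S_s = 0.025×2.4/(1+1.08)×log₁₀(42.5/2.8)
    = 0.02885 × 1.181 = 0.03407 m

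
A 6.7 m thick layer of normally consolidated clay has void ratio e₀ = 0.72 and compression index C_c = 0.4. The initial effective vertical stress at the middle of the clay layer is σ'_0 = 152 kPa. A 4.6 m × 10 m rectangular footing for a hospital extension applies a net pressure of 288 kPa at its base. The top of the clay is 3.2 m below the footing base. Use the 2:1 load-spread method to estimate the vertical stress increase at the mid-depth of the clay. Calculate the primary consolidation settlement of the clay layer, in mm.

Mid-depth of clay below the footing base: z = 3.2 + 6.7/2 = 6.55 m.
Stress increase at mid-clay by the 2:1 spreading method:
Δσ = qBL/((B+z)(L+z)) = 288×4.6×10/((4.6+6.55)(10+6.55)) = 71.792 kPa
Final effective stress: σ'_f = σ'_0 + Δσ = 152 + 71.792 = 223.79 kPa.
Normally consolidated clay, so the full stress increment lies on the virgin compression line:
S_c = C_c·H/(1+e₀)·log₁₀(σ'_f/σ'_0) = 0.4×6.7/(1+0.72)×log₁₀(223.79/152)
    = 1.5581 × 0.168 = 0.2618 m

S_c ≈ 262 mm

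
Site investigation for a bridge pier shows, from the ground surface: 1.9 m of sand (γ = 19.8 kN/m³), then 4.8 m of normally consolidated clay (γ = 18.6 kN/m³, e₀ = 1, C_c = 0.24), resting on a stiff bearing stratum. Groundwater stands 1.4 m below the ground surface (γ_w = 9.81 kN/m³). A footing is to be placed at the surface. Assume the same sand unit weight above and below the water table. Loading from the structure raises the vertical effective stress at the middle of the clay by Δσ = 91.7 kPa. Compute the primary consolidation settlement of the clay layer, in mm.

Mid-depth of clay below the ground surface: z = 1.9 + 4.8/2 = 4.3 m.
Total vertical stress at mid-clay: σ_v = 19.8×1.9 + 18.6×2.4 = 82.26 kPa.
Pore pressure: u = 9.81×(4.3 − 1.4) = 28.449 kPa.
Initial effective stress: σ'_0 = σ_v − u = 82.26 − 28.449 = 53.811 kPa.
Final effective stress: σ'_f = σ'_0 + Δσ = 53.811 + 91.7 = 145.51 kPa.
Normally consolidated clay, so the full stress increment lies on the virgin compression line:
S_c = C_c·H/(1+e₀)·log₁₀(σ'_f/σ'_0) = 0.24×4.8/(1+1)×log₁₀(145.51/53.811)
    = 0.576 × 0.43202 = 0.2488 m

S_c ≈ 249 mm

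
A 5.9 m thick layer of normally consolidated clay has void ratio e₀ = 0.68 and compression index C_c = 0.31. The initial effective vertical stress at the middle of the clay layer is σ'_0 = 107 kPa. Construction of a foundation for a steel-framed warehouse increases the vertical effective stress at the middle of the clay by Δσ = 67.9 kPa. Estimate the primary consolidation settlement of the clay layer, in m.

Final effective stress: σ'_f = σ'_0 + Δσ = 107 + 67.9 = 174.9 kPa.
Normally consolidated clay, so the full stress increment lies on the virgin compression line:
S_c = C_c·H/(1+e₀)·log₁₀(σ'_f/σ'_0) = 0.31×5.9/(1+0.68)×log₁₀(174.9/107)
    = 1.0887 × 0.21341 = 0.2323 m

S_c ≈ 0.232 m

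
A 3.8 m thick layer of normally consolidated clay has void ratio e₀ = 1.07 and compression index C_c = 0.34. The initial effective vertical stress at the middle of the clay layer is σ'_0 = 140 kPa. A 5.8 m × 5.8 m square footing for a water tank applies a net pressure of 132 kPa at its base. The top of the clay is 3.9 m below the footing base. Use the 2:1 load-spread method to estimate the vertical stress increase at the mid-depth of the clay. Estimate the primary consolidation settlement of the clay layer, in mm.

Mid-depth of clay below the footing base: z = 3.9 + 3.8/2 = 5.8 m.
Stress increase at mid-clay by the 2:1 spreading method:
Δσ = qBL/((B+z)(L+z)) = 132×5.8×5.8/((5.8+5.8)(5.8+5.8)) = 33 kPa
Final effective stress: σ'_f = σ'_0 + Δσ = 140 + 33 = 173 kPa.
Normally consolidated clay, so the full stress increment lies on the virgin compression line:
S_c = C_c·H/(1+e₀)·log₁₀(σ'_f/σ'_0) = 0.34×3.8/(1+1.07)×log₁₀(173/140)
    = 0.62415 × 0.091918 = 0.05737 m

S_c ≈ 57.4 mm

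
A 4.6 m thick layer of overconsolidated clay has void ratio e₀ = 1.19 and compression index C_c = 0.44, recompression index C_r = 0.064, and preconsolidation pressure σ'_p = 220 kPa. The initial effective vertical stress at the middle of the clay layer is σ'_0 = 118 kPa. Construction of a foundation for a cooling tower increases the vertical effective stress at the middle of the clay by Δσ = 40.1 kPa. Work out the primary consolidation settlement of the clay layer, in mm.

S_c ≈ 17.1 mm

Final effective stress: σ'_f = 118 + 40.1 = 158.1 kPa.
σ'_f = 158.1 ≤ σ'_p = 220 kPa, so the clay remains overconsolidated and only the recompression index applies:
S_c = C_r·H/(1+e₀)·log₁₀(σ'_f/σ'_0) = 0.064×4.6/2.19×log₁₀(158.1/118)
    = 0.13443 × 0.12705 = 0.01708 m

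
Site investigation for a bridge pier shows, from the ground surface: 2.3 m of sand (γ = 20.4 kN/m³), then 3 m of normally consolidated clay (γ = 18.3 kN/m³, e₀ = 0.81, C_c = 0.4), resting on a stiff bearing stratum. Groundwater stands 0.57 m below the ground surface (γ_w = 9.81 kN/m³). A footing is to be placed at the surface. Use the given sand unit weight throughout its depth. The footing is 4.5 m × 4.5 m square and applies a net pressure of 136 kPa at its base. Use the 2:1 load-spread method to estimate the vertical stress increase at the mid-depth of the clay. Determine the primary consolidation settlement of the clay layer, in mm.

S_c ≈ 190 mm

Mid-depth of clay below the ground surface: z = 2.3 + 3/2 = 3.8 m.
Total vertical stress at mid-clay: σ_v = 20.4×2.3 + 18.3×1.5 = 74.37 kPa.
Pore pressure: u = 9.81×(3.8 − 0.57) = 31.686 kPa.
Initial effective stress: σ'_0 = σ_v − u = 74.37 − 31.686 = 42.684 kPa.
Stress increase at mid-clay by the 2:1 spreading method:
Δσ = qBL/((B+z)(L+z)) = 136×4.5×4.5/((4.5+3.8)(4.5+3.8)) = 39.977 kPa
Final effective stress: σ'_f = σ'_0 + Δσ = 42.684 + 39.977 = 82.661 kPa.
Normally consolidated clay, so the full stress increment lies on the virgin compression line:
S_c = C_c·H/(1+e₀)·log₁₀(σ'_f/σ'_0) = 0.4×3/(1+0.81)×log₁₀(82.661/42.684)
    = 0.66298 × 0.28704 = 0.1903 m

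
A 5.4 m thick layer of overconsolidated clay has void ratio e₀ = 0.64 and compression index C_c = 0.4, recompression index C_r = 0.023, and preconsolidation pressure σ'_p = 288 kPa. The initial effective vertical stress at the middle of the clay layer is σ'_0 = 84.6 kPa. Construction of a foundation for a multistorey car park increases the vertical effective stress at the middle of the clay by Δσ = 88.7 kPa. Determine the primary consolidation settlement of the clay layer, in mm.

S_c ≈ 23.6 mm

Final effective stress: σ'_f = 84.6 + 88.7 = 173.3 kPa.
σ'_f = 173.3 ≤ σ'_p = 288 kPa, so the clay remains overconsolidated and only the recompression index applies:
S_c = C_r·H/(1+e₀)·log₁₀(σ'_f/σ'_0) = 0.023×5.4/1.64×log₁₀(173.3/84.6)
    = 0.075732 × 0.31143 = 0.02359 m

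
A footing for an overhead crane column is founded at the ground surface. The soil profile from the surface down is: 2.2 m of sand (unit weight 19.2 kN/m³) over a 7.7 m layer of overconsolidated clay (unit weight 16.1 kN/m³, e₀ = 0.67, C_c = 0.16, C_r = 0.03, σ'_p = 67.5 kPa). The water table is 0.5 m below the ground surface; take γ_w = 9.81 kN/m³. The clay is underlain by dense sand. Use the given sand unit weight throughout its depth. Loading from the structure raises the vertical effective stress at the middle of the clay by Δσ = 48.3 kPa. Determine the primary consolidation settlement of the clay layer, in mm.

S_c ≈ 138 mm

Mid-depth of clay below the ground surface: z = 2.2 + 7.7/2 = 6.05 m.
Total vertical stress at mid-clay: σ_v = 19.2×2.2 + 16.1×3.85 = 104.23 kPa.
Pore pressure: u = 9.81×(6.05 − 0.5) = 54.446 kPa.
Initial effective stress: σ'_0 = σ_v − u = 104.23 − 54.446 = 49.784 kPa.
Final effective stress: σ'_f = 49.784 + 48.3 = 98.084 kPa.
σ'_f = 98.084 > σ'_p = 67.5 kPa, so the stress path crosses the preconsolidation pressure — recompression up to σ'_p, then virgin compression beyond:
S_c = H/(1+e₀)·[C_r·log₁₀(σ'_p/σ'_0) + C_c·log₁₀(σ'_f/σ'_p)]
    = 7.7/1.67 × [0.03×log₁₀(67.5/49.784) + 0.16×log₁₀(98.084/67.5)]
    = 4.6108 × [0.0039664 + 0.025967] = 0.138 m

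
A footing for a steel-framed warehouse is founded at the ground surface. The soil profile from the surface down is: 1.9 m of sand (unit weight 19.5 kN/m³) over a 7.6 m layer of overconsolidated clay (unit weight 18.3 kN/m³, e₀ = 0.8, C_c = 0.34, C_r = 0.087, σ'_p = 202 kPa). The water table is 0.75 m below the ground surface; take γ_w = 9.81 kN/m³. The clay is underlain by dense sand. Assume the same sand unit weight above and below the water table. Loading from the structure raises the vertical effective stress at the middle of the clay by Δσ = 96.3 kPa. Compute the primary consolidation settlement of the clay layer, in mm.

S_c ≈ 156 mm

Mid-depth of clay below the ground surface: z = 1.9 + 7.6/2 = 5.7 m.
Total vertical stress at mid-clay: σ_v = 19.5×1.9 + 18.3×3.8 = 106.59 kPa.
Pore pressure: u = 9.81×(5.7 − 0.75) = 48.56 kPa.
Initial effective stress: σ'_0 = σ_v − u = 106.59 − 48.56 = 58.03 kPa.
Final effective stress: σ'_f = 58.03 + 96.3 = 154.33 kPa.
σ'_f = 154.33 ≤ σ'_p = 202 kPa, so the clay remains overconsolidated and only the recompression index applies:
S_c = C_r·H/(1+e₀)·log₁₀(σ'_f/σ'_0) = 0.087×7.6/1.8×log₁₀(154.33/58.03)
    = 0.36733 × 0.4248 = 0.156 m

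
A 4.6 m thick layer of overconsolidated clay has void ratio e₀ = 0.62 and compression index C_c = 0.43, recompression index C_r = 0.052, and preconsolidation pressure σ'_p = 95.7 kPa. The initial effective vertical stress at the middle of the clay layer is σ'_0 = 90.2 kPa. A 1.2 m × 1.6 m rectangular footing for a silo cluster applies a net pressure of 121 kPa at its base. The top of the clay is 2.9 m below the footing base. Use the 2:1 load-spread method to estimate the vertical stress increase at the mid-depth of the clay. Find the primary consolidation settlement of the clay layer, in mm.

Mid-depth of clay below the footing base: z = 2.9 + 4.6/2 = 5.2 m.
Stress increase at mid-clay by the 2:1 spreading method:
Δσ = qBL/((B+z)(L+z)) = 121×1.2×1.6/((1.2+5.2)(1.6+5.2)) = 5.3382 kPa
Final effective stress: σ'_f = 90.2 + 5.3382 = 95.538 kPa.
σ'_f = 95.538 ≤ σ'_p = 95.7 kPa, so the clay remains overconsolidated and only the recompression index applies:
S_c = C_r·H/(1+e₀)·log₁₀(σ'_f/σ'_0) = 0.052×4.6/1.62×log₁₀(95.538/90.2)
    = 0.14765 × 0.02497 = 0.003687 m

S_c ≈ 3.69 mm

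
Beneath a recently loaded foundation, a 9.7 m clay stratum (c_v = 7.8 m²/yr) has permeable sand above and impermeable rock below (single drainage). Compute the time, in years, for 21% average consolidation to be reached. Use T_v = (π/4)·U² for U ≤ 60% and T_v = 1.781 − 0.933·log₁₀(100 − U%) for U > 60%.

t ≈ 0.418 years

Drainage path length: H_d = H = 9.7 m (single drainage).
U ≤ 60%: T_v = (π/4)·U² = (π/4)×0.21² = 0.034636.
t = T_v·H_d²/c_v = 0.034636×9.7²/7.8 = 0.4178 years.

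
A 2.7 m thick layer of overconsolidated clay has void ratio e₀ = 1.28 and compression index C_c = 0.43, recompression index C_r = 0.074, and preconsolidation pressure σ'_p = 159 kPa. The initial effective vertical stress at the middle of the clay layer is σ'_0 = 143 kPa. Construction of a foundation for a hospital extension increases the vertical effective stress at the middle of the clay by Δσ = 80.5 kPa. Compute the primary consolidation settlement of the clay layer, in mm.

Final effective stress: σ'_f = 143 + 80.5 = 223.5 kPa.
σ'_f = 223.5 > σ'_p = 159 kPa, so the stress path crosses the preconsolidation pressure — recompression up to σ'_p, then virgin compression beyond:
S_c = H/(1+e₀)·[C_r·log₁₀(σ'_p/σ'_0) + C_c·log₁₀(σ'_f/σ'_p)]
    = 2.7/2.28 × [0.074×log₁₀(159/143) + 0.43×log₁₀(223.5/159)]
    = 1.1842 × [0.0034085 + 0.063589] = 0.07934 m

S_c ≈ 79.3 mm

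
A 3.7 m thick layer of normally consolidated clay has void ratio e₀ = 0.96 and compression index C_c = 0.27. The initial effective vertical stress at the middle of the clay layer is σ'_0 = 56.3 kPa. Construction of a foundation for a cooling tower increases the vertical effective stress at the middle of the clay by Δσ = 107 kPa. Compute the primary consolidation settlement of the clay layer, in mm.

S_c ≈ 236 mm

Final effective stress: σ'_f = σ'_0 + Δσ = 56.3 + 107 = 163.3 kPa.
Normally consolidated clay, so the full stress increment lies on the virgin compression line:
S_c = C_c·H/(1+e₀)·log₁₀(σ'_f/σ'_0) = 0.27×3.7/(1+0.96)×log₁₀(163.3/56.3)
    = 0.50969 × 0.46248 = 0.2357 m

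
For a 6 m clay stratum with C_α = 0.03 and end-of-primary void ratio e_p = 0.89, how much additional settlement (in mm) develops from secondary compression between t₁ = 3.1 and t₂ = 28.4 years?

Secondary compression: S_s = C_α·H/(1+e_p)·log₁₀(t₂/t₁)
S_s = 0.03×6/(1+0.89)×log₁₀(28.4/3.1)
    = 0.09524 × 0.962 = 0.09161 m

S_s ≈ 91.6 mm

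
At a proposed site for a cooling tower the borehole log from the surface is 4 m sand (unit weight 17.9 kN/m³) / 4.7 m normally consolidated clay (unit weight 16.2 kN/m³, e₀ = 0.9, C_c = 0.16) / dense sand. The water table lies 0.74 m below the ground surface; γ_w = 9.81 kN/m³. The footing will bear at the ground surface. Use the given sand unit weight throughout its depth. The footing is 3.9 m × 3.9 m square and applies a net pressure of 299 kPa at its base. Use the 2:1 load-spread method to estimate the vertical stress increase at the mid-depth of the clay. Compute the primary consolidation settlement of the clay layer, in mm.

S_c ≈ 100 mm

Mid-depth of clay below the ground surface: z = 4 + 4.7/2 = 6.35 m.
Total vertical stress at mid-clay: σ_v = 17.9×4 + 16.2×2.35 = 109.67 kPa.
Pore pressure: u = 9.81×(6.35 − 0.74) = 55.034 kPa.
Initial effective stress: σ'_0 = σ_v − u = 109.67 − 55.034 = 54.636 kPa.
Stress increase at mid-clay by the 2:1 spreading method:
Δσ = qBL/((B+z)(L+z)) = 299×3.9×3.9/((3.9+6.35)(3.9+6.35)) = 43.287 kPa
Final effective stress: σ'_f = σ'_0 + Δσ = 54.636 + 43.287 = 97.923 kPa.
Normally consolidated clay, so the full stress increment lies on the virgin compression line:
S_c = C_c·H/(1+e₀)·log₁₀(σ'_f/σ'_0) = 0.16×4.7/(1+0.9)×log₁₀(97.923/54.636)
    = 0.39579 × 0.25341 = 0.1003 m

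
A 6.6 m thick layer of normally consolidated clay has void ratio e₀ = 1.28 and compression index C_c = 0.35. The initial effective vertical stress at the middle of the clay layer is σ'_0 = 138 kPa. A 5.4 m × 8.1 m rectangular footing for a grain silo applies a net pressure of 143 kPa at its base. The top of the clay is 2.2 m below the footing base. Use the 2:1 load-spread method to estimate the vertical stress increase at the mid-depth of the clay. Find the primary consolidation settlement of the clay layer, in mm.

S_c ≈ 117 mm

Mid-depth of clay below the footing base: z = 2.2 + 6.6/2 = 5.5 m.
Stress increase at mid-clay by the 2:1 spreading method:
Δσ = qBL/((B+z)(L+z)) = 143×5.4×8.1/((5.4+5.5)(8.1+5.5)) = 42.194 kPa
Final effective stress: σ'_f = σ'_0 + Δσ = 138 + 42.194 = 180.19 kPa.
Normally consolidated clay, so the full stress increment lies on the virgin compression line:
S_c = C_c·H/(1+e₀)·log₁₀(σ'_f/σ'_0) = 0.35×6.6/(1+1.28)×log₁₀(180.19/138)
    = 1.0132 × 0.11585 = 0.1174 m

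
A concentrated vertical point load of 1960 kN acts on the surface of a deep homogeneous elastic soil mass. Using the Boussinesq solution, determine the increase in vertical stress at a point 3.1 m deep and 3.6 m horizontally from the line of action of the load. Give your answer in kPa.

Boussinesq vertical stress below a point load on an elastic half-space:
Δσ_z = 3P/(2πz²) · [1 + (r/z)²]^(−5/2)
r/z = 3.6/3.1 = 1.1613; [1+(r/z)²]^(−5/2) = 0.1183.
Δσ_z = 3×1960/(2π×3.1²) × 0.1183 = 97.381 × 0.1183 = 11.52 kPa

Δσ_z ≈ 11.5 kPa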